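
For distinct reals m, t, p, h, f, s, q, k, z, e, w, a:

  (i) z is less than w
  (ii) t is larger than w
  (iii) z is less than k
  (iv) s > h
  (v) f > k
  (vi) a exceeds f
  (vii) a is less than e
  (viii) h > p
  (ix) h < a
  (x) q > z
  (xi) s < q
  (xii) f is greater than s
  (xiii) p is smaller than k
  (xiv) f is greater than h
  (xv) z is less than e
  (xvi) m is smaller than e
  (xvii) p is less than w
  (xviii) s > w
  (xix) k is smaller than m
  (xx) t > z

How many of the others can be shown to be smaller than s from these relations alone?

Directly below s: h, w.
One step further: p, z (4 so far).
No other element is forced below s by the given relations, so the count is 4.

4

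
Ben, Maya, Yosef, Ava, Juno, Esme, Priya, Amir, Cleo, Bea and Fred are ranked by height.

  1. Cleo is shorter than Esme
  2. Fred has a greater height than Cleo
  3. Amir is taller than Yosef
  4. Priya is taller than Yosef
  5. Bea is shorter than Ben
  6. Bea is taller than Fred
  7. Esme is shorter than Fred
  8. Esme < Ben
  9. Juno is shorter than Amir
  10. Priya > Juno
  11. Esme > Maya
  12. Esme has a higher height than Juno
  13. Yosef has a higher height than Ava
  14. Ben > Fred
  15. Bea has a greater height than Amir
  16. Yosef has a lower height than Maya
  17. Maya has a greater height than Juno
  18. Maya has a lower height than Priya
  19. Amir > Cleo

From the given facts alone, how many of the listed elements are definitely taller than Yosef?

7

The elements the relations force above Yosef are Maya, Esme, Priya, Fred, Amir, Bea, Ben — no chain reaches any other.
That is 7.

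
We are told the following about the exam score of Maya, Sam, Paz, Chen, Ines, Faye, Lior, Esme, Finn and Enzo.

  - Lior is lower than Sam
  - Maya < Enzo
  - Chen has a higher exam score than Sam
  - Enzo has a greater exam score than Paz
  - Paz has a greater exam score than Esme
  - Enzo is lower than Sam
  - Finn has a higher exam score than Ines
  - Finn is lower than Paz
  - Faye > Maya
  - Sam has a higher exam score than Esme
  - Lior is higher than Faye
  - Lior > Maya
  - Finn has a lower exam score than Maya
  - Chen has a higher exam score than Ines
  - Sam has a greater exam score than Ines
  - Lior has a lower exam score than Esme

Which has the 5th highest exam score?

Chaining the given pairs: Ines < Finn < Maya < Faye < Lior < Esme < Paz < Enzo < Sam < Chen.
Counting 5 from the largest end gives Esme.

Esme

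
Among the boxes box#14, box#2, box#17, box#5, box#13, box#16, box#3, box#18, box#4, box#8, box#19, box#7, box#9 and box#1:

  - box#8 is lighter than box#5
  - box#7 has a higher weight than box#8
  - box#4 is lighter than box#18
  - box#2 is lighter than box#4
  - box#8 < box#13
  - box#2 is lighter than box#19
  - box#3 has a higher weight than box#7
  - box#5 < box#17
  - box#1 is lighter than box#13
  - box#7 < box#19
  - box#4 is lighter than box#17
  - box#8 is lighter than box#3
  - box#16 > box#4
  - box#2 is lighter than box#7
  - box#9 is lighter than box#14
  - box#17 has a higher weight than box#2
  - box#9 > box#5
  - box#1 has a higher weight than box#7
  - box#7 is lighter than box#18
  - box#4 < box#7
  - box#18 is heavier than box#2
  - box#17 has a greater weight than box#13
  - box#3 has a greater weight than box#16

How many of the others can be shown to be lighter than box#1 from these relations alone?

4

Directly below box#1: box#7.
One step further: box#2, box#4, box#8 (4 so far).
No other element is forced below box#1 by the given relations, so the count is 4.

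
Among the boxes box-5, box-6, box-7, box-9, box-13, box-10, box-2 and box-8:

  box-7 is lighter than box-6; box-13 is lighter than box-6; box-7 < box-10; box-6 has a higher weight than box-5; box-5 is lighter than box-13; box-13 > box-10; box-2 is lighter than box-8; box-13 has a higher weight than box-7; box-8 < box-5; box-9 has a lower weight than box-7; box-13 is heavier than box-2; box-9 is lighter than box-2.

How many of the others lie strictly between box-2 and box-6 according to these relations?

3

The relations place box-2 below box-6. An element lies strictly between them when it is forced above box-2 and also forced below box-6.
Above box-2: {box-8, box-5, box-13}. Below box-6: {box-9, box-8, box-5, box-7, box-10, box-13}.
Intersection: {box-8, box-5, box-13} — 3.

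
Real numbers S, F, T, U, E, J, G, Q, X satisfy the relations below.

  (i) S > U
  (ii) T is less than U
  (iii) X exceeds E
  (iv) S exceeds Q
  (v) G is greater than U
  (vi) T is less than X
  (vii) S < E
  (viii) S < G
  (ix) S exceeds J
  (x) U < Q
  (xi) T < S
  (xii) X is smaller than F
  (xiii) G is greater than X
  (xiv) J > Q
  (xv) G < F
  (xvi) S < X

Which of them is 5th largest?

Piecing the relations together gives one ordering: T < U < Q < J < S < E < X < G < F.
Counting 5 from the largest end gives S.

S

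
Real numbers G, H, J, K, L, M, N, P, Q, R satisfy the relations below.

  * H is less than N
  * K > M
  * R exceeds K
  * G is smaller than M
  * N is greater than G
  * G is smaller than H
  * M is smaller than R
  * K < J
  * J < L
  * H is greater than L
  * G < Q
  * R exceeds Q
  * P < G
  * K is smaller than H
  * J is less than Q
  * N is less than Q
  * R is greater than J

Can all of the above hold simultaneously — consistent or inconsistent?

consistent

The single ordering P < G < M < K < J < L < H < N < Q < R satisfies every listed relation, so no contradiction arises.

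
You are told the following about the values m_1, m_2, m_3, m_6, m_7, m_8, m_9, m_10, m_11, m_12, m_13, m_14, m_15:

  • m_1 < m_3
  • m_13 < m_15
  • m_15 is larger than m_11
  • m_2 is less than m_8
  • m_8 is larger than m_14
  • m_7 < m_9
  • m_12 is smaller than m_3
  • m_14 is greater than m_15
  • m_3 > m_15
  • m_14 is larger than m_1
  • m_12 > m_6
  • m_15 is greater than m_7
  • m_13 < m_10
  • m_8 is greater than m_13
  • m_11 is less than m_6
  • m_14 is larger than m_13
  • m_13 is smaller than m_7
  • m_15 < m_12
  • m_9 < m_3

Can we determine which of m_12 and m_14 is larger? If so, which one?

undetermined

Following every chain through m_14: above m_14 we get m_8; below m_14 we get m_11, m_1, m_13, m_7, m_15.
m_12 is not reached, and no chain runs the other way from m_12 to m_14.
So the given relations leave the order of m_14 and m_12 undetermined.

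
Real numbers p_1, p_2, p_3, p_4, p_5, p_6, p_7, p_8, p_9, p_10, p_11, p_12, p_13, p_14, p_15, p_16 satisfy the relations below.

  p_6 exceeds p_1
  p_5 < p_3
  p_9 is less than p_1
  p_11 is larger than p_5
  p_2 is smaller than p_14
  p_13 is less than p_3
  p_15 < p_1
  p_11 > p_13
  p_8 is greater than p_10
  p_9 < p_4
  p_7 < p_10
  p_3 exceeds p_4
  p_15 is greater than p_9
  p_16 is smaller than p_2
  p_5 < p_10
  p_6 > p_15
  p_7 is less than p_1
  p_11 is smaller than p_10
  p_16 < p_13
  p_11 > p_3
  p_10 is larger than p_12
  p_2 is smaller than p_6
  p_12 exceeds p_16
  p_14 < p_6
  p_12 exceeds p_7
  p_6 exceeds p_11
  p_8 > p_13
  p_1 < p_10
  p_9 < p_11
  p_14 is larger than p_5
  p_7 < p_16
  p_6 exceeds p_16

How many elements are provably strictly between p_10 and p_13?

The relations place p_13 below p_10. An element lies strictly between them when it is forced above p_13 and also forced below p_10.
Above p_13: {p_3, p_11, p_8, p_6}. Below p_10: {p_7, p_16, p_5, p_9, p_4, p_12, p_15, p_3, p_11, p_1}.
Intersection: {p_3, p_11} — 2.

2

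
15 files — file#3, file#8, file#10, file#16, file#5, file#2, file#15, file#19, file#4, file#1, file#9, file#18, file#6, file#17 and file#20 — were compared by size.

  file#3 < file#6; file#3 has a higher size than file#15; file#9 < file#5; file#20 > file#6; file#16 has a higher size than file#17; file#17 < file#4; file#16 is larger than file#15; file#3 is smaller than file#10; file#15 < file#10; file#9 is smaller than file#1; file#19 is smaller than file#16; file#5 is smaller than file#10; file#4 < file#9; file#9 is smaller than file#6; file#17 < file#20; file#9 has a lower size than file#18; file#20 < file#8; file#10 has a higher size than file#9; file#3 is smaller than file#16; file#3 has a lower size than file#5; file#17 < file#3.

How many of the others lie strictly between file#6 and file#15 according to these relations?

Chaining upward from file#15 reaches: file#3, file#5, file#20, file#8, file#16, file#10.
Chaining downward from file#6 reaches: file#17, file#4, file#9, file#3.
Strictly between file#15 and file#6 are those in both lists: file#3 — 1 element.

1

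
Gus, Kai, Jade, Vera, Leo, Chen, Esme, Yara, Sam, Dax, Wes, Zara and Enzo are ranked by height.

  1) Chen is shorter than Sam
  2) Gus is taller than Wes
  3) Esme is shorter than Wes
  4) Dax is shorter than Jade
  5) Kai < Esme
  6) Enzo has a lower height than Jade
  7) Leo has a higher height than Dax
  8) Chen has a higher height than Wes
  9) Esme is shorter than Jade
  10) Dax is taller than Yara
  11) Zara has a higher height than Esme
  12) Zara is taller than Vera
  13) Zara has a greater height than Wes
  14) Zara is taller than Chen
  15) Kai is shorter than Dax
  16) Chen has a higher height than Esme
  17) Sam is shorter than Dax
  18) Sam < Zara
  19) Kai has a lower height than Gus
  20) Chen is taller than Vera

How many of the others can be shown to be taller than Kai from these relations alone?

Directly above Kai: Esme, Gus, Dax.
One step further: Wes, Chen, Leo, Jade, Zara (8 so far).
One step further: Sam (9 so far).
No other element is forced above Kai by the given relations, so the count is 9.

9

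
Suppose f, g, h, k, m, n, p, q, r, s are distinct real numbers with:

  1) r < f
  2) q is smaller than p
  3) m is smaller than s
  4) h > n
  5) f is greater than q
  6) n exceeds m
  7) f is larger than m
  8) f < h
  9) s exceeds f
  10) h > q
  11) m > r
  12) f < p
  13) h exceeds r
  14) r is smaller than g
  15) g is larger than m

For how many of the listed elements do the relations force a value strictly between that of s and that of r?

2

Chaining upward from r reaches: m, n, f, p, g, h.
Chaining downward from s reaches: m, q, f.
Strictly between r and s are those in both lists: m, f — 2 elements.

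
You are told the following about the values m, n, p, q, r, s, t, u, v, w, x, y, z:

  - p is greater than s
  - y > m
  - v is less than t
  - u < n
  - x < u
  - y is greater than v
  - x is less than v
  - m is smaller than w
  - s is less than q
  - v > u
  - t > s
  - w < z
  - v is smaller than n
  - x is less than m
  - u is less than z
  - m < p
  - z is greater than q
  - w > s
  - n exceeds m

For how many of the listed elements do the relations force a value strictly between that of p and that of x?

1

Chaining upward from x reaches: m, u, w, v, t, z, n, y.
Chaining downward from p reaches: m, s.
Strictly between x and p are those in both lists: m — 1 element.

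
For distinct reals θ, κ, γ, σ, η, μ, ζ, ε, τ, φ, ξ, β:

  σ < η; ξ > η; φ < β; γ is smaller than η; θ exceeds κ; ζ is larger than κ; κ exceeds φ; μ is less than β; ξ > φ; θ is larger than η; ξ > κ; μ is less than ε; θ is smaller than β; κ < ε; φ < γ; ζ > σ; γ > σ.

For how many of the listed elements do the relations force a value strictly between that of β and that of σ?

3

Chaining upward from σ reaches: γ, ζ, η, θ, ξ.
Chaining downward from β reaches: φ, κ, μ, γ, η, θ.
Strictly between σ and β are those in both lists: γ, η, θ — 3 elements.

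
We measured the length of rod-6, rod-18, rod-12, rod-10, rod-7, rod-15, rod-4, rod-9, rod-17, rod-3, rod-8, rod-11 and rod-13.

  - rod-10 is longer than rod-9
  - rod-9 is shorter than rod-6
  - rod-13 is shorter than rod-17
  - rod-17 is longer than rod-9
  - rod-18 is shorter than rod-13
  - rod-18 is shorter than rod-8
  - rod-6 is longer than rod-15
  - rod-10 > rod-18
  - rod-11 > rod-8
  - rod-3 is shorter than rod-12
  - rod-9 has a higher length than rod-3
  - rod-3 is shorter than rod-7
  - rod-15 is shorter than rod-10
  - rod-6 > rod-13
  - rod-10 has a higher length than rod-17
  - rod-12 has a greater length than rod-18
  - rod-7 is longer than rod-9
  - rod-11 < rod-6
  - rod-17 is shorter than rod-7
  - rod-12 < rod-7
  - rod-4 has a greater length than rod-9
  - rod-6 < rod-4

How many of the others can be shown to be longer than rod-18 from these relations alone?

Directly above rod-18: rod-13, rod-8, rod-12, rod-10.
One step further: rod-11, rod-17, rod-6, rod-7 (8 so far).
One step further: rod-4 (9 so far).
No other element is forced above rod-18 by the given relations, so the count is 9.

9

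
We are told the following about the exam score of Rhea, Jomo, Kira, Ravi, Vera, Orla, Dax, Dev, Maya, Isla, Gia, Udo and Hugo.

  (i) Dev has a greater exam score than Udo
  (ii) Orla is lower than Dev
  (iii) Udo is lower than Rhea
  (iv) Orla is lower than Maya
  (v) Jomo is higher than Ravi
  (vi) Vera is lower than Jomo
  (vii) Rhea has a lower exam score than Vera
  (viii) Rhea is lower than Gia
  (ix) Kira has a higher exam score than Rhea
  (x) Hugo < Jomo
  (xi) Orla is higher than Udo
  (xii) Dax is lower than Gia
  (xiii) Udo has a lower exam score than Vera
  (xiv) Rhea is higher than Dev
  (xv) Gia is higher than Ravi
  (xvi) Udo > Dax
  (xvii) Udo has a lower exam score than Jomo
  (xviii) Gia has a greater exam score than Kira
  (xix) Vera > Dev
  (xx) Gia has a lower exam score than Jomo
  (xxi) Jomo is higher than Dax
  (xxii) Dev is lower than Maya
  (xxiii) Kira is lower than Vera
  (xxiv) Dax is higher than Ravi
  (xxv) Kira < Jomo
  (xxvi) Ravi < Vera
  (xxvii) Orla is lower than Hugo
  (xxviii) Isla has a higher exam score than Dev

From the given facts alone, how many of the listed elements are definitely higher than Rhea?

4

The elements the relations force above Rhea are Kira, Vera, Gia, Jomo — no chain reaches any other.
That is 4.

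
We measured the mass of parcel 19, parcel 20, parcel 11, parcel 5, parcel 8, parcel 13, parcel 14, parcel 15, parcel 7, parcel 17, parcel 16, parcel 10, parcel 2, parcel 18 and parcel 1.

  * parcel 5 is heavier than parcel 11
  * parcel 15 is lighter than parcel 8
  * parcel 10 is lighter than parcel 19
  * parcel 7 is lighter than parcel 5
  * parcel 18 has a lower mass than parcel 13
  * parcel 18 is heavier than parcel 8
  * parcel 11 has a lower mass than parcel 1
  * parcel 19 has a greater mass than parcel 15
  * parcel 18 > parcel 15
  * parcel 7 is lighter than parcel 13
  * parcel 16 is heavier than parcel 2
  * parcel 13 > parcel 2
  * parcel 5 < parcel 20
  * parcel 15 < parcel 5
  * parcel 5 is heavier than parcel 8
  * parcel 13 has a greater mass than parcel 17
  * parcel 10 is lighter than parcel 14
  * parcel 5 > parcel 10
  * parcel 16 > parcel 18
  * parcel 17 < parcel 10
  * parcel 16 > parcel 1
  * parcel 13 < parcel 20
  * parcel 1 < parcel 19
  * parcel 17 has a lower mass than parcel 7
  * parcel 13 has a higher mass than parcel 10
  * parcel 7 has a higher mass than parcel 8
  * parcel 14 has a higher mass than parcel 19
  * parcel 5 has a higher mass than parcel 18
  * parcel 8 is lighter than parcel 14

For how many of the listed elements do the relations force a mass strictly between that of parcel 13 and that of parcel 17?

The relations place parcel 17 below parcel 13. An element lies strictly between them when it is forced above parcel 17 and also forced below parcel 13.
Above parcel 17: {parcel 10, parcel 19, parcel 7, parcel 14, parcel 5, parcel 20}. Below parcel 13: {parcel 2, parcel 15, parcel 10, parcel 8, parcel 18, parcel 7}.
Intersection: {parcel 10, parcel 7} — 2.

2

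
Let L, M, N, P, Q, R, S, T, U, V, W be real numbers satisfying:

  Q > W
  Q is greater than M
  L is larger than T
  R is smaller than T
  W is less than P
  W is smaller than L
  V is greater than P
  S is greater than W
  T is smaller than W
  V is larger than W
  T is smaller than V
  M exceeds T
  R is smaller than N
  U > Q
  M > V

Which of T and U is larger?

U

Following the relations from T: T < W < P < V < M < Q < U.
So T < U; U is the larger of the two.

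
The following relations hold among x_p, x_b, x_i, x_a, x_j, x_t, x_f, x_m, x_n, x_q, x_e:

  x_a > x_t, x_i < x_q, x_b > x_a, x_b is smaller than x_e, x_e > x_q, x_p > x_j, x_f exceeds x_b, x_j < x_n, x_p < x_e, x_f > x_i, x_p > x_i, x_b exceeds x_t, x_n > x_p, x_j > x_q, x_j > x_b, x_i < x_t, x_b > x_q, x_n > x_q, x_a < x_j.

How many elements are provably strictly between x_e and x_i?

Chaining upward from x_i reaches: x_t, x_q, x_a, x_b, x_j, x_p, x_f, x_n.
Chaining downward from x_e reaches: x_t, x_q, x_a, x_b, x_j, x_p.
Strictly between x_i and x_e are those in both lists: x_t, x_q, x_a, x_b, x_j, x_p — 6 elements.

6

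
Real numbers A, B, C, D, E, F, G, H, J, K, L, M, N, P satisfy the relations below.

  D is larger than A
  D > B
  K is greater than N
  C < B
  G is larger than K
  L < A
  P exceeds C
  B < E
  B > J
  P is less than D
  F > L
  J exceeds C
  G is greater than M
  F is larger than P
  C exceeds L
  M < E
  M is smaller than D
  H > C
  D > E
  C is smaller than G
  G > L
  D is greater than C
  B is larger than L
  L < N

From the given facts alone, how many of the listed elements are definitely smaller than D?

8

From D the given relations immediately reach C, A, P, B, M, E.
From those, L, J — 8 in total.
Nothing else is reachable below D; 8 in all.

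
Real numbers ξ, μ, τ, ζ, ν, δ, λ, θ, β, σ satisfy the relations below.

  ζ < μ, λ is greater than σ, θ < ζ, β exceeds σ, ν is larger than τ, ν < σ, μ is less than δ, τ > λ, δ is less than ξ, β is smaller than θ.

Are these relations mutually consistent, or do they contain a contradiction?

Chaining the given relations yields λ < τ < ν < σ, so λ < σ. But one relation states σ < λ. These cannot both hold.

inconsistent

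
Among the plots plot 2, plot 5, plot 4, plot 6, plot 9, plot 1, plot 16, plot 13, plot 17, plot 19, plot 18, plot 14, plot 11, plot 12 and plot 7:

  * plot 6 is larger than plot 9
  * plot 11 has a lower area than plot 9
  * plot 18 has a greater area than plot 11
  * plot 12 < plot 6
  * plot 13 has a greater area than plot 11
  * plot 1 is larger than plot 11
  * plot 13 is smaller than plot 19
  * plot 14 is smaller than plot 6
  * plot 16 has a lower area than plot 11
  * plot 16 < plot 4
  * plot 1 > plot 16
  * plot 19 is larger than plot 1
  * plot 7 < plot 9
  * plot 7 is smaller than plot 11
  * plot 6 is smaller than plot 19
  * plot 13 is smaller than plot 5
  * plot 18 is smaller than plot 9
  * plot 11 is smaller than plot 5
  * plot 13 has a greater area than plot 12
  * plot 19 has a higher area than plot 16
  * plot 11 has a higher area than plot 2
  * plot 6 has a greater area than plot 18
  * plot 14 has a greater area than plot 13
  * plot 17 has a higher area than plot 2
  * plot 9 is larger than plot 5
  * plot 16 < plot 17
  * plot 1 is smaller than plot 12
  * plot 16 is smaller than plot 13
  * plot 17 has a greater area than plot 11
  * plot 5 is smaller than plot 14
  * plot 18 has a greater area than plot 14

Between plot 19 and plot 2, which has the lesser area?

Following the relations from plot 2: plot 2 < plot 11 < plot 1 < plot 12 < plot 13 < plot 5 < plot 14 < plot 18 < plot 9 < plot 6 < plot 19.
So plot 2 < plot 19; plot 2 is the smaller of the two.

plot 2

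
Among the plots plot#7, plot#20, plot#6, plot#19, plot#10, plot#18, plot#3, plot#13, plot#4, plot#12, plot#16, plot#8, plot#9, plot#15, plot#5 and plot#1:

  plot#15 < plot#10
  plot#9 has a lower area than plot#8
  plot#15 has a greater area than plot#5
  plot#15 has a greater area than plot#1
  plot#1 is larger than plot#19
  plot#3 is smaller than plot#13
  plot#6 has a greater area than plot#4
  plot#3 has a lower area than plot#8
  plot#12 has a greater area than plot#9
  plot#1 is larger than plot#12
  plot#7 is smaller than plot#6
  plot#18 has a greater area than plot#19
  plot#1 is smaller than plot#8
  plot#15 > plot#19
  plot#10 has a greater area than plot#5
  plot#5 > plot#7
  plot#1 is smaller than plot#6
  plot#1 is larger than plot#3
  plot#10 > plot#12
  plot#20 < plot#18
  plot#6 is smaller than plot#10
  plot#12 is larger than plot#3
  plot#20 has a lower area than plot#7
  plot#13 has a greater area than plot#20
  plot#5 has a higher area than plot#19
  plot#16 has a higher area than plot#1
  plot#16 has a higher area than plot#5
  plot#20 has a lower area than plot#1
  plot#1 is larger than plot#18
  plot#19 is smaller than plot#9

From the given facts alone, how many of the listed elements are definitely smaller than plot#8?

7

Directly below plot#8: plot#3, plot#9, plot#1.
One step further: plot#20, plot#19, plot#18, plot#12 (7 so far).
Nothing else is reachable below plot#8; 7 in all.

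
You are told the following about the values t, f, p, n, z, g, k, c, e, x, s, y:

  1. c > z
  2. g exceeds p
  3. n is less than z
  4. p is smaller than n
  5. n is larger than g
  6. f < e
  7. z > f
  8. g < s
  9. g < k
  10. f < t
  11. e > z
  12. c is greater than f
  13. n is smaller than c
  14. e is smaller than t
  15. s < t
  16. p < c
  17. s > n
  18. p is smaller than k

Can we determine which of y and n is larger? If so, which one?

undetermined

Following every chain through y: nothing is chained to y.
n is not reached, and no chain runs the other way from n to y.
So the given relations leave the order of y and n undetermined.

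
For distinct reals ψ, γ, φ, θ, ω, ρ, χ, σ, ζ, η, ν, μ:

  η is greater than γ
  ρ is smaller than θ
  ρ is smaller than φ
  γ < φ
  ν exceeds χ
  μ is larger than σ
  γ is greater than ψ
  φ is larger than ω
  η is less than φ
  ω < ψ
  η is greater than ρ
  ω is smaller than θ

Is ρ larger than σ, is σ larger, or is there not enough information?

Following every chain through σ: above σ we get μ.
ρ is not reached, and no chain runs the other way from ρ to σ.
So the given relations leave the order of σ and ρ undetermined.

undetermined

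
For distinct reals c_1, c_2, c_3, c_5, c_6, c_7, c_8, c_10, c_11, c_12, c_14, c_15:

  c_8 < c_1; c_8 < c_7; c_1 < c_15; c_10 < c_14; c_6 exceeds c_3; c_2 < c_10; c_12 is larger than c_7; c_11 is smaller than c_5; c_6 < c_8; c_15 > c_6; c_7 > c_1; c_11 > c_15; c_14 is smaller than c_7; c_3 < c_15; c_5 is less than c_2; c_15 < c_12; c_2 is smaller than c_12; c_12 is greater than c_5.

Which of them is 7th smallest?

c_5

Piecing the relations together gives one ordering: c_3 < c_6 < c_8 < c_1 < c_15 < c_11 < c_5 < c_2 < c_10 < c_14 < c_7 < c_12.
The 7th smallest is c_5.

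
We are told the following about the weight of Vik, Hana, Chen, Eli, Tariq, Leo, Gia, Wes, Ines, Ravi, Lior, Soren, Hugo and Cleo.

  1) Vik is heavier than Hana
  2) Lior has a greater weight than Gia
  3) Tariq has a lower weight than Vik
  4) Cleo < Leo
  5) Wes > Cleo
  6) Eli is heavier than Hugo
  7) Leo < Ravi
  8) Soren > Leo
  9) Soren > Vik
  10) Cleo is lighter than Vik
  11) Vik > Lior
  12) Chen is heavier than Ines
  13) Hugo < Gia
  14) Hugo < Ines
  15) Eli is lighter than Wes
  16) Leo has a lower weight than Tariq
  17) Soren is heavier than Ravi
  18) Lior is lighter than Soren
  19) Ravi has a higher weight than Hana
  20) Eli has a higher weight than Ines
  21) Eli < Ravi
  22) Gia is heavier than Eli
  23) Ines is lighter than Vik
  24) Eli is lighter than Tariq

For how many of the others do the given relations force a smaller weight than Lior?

4

From Lior the given relations immediately reach Gia.
From those, Hugo, Eli — 3 in total.
From those, Ines — 4 in total.
Nothing else is reachable below Lior; 4 in all.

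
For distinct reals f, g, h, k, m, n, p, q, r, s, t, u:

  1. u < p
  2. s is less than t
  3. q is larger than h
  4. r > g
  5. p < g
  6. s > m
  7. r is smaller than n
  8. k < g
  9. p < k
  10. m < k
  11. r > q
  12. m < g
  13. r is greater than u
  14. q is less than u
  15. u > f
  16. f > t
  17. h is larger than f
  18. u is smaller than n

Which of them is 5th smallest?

Piecing the relations together gives one ordering: m < s < t < f < h < q < u < p < k < g < r < n.
The 5th smallest is h.

h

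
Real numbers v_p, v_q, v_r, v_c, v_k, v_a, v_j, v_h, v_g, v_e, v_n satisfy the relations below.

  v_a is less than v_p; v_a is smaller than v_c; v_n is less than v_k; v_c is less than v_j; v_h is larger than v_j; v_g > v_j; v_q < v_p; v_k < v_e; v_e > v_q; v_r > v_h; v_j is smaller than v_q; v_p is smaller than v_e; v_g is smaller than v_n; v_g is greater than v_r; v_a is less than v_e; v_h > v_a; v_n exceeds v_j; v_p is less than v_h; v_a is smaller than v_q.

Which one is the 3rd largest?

v_n

Chaining the given pairs: v_a < v_c < v_j < v_q < v_p < v_h < v_r < v_g < v_n < v_k < v_e.
Counting 3 from the largest end gives v_n.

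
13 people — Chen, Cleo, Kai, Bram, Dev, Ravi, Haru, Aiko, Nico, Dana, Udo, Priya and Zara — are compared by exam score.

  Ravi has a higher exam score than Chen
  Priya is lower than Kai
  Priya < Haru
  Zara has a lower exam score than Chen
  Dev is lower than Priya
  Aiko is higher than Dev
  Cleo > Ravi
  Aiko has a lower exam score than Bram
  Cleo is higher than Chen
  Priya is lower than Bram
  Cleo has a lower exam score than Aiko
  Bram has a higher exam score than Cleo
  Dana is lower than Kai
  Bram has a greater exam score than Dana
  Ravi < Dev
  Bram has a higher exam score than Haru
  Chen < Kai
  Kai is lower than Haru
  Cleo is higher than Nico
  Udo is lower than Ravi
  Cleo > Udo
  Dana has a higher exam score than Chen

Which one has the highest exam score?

Zara is not greatest since Zara < Chen; Chen is not greatest since Chen < Dana; Udo is not greatest since Udo < Ravi; Nico is not greatest since Nico < Cleo; Ravi is not greatest since Ravi < Dev; Dev is not greatest since Dev < Aiko; Dana is not greatest since Dana < Bram; Cleo is not greatest since Cleo < Bram; Priya is not greatest since Priya < Kai; Kai is not greatest since Kai < Haru; Haru is not greatest since Haru < Bram; Aiko is not greatest since Aiko < Bram.
Only Bram has nothing above it, so Bram is the highest exam score.

Bram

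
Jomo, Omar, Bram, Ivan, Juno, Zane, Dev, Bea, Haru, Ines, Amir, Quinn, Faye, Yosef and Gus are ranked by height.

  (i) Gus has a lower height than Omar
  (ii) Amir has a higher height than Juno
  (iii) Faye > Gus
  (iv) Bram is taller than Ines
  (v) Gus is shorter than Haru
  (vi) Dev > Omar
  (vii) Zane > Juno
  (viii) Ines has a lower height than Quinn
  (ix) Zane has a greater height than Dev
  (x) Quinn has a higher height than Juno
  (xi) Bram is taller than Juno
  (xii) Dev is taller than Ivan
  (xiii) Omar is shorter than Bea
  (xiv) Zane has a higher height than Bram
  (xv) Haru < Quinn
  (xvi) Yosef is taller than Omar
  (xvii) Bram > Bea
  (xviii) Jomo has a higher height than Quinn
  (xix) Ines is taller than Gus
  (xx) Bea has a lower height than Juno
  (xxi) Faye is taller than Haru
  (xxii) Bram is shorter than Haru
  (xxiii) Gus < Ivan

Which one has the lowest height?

Omar is not least since Gus < Omar; Bea is not least since Omar < Bea; Yosef is not least since Omar < Yosef; Juno is not least since Bea < Juno; Ines is not least since Gus < Ines; Ivan is not least since Gus < Ivan; Bram is not least since Ines < Bram; Amir is not least since Juno < Amir; Haru is not least since Bram < Haru; Quinn is not least since Ines < Quinn; Dev is not least since Ivan < Dev; Faye is not least since Haru < Faye; Zane is not least since Bram < Zane; Jomo is not least since Quinn < Jomo.
Only Gus has nothing below it, so Gus is the lowest height.

Gus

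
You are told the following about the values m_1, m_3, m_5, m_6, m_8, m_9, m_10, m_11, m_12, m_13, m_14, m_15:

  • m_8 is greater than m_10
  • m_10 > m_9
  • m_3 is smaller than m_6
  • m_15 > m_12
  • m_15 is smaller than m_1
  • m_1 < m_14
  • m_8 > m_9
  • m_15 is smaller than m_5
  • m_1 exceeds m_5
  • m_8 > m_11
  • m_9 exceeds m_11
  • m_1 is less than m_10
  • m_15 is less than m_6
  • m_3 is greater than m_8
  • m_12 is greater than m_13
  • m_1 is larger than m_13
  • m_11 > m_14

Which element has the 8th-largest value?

m_1

The consecutive relations fix a unique order: m_13 < m_12 < m_15 < m_5 < m_1 < m_14 < m_11 < m_9 < m_10 < m_8 < m_3 < m_6.
Counting 8 from the largest end gives m_1.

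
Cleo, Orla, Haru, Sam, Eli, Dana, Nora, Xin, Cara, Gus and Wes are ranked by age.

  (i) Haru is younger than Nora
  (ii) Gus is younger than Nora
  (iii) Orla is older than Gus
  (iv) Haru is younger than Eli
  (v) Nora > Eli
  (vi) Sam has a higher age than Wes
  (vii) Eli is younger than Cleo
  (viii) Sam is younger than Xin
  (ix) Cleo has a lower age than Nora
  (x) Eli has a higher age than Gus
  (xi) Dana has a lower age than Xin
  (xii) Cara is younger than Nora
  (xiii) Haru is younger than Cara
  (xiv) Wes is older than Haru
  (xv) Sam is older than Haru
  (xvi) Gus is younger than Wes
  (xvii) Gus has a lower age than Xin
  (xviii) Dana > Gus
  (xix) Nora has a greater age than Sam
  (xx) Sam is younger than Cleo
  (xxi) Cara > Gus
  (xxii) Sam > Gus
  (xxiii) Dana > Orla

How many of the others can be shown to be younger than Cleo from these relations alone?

Directly below Cleo: Eli, Sam.
One step further: Haru, Gus, Wes (5 so far).
Nothing else is reachable below Cleo; 5 in all.

5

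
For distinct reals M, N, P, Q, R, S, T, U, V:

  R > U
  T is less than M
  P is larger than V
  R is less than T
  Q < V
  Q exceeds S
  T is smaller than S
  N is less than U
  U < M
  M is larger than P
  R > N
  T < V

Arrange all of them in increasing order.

The consecutive links are each given: N < U; U < R; R < T; T < S; S < Q; Q < V; V < P; P < M.

N < U < R < T < S < Q < V < P < M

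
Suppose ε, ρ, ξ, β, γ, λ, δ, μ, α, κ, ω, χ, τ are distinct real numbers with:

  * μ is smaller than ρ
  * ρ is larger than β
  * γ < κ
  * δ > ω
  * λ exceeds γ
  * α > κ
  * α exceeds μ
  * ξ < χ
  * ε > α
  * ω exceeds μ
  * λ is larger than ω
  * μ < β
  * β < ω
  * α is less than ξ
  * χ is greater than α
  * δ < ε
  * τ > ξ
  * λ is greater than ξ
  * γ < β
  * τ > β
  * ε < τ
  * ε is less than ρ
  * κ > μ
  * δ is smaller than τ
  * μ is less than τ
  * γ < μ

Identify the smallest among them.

γ

μ is not least since γ < μ; κ is not least since γ < κ; α is not least since μ < α; β is not least since γ < β; ξ is not least since α < ξ; ω is not least since β < ω; λ is not least since ξ < λ; δ is not least since ω < δ; χ is not least since α < χ; ε is not least since α < ε; ρ is not least since β < ρ; τ is not least since β < τ.
Only γ has nothing below it, so γ is the smallest.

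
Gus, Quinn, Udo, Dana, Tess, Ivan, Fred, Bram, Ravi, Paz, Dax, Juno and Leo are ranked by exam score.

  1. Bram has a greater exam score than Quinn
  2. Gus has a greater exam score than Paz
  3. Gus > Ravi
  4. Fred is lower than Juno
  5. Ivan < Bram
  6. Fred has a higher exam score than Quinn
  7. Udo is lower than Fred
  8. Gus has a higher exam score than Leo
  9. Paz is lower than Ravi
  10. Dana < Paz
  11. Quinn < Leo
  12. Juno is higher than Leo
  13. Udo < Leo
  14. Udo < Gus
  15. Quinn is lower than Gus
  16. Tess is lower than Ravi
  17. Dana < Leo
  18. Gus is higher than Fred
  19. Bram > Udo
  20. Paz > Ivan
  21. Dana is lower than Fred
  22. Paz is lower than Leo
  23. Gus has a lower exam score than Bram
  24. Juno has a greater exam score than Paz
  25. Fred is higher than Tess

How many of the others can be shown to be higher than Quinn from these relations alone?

5

Directly above Quinn: Fred, Leo, Gus, Bram.
One step further: Juno (5 so far).
Nothing else is reachable above Quinn; 5 in all.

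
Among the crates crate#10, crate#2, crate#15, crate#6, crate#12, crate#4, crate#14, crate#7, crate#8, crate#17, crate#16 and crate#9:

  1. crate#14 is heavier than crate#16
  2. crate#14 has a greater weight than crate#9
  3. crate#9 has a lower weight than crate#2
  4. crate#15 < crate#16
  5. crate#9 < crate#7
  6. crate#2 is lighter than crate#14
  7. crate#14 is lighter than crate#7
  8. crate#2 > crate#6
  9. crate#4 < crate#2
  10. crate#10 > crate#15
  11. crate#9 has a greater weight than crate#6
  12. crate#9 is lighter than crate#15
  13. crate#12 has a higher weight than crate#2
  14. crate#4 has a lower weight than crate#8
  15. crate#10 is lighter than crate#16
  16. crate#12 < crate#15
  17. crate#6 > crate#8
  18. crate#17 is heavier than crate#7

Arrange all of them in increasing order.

crate#4 < crate#8 < crate#6 < crate#9 < crate#2 < crate#12 < crate#15 < crate#10 < crate#16 < crate#14 < crate#7 < crate#17

The consecutive links are each given: crate#4 < crate#8; crate#8 < crate#6; crate#6 < crate#9; crate#9 < crate#2; crate#2 < crate#12; crate#12 < crate#15; crate#15 < crate#10; crate#10 < crate#16; crate#16 < crate#14; crate#14 < crate#7; crate#7 < crate#17.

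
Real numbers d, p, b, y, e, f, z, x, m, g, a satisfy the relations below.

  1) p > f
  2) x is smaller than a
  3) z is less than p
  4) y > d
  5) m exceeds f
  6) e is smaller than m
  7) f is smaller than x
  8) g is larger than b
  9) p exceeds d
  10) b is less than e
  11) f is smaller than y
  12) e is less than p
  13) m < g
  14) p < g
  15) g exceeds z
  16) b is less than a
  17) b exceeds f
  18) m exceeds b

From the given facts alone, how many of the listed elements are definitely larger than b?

Directly above b: e, m, a, g.
One step further: p (5 so far).
No other element is forced above b by the given relations, so the count is 5.

5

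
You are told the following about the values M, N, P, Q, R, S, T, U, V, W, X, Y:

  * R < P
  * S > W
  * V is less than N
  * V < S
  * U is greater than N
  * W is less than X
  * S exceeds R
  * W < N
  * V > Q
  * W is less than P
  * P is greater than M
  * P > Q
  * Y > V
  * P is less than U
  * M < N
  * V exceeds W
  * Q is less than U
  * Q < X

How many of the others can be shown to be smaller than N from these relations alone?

4

Directly below N: W, V, M.
One step further: Q (4 so far).
Nothing else is reachable below N; 4 in all.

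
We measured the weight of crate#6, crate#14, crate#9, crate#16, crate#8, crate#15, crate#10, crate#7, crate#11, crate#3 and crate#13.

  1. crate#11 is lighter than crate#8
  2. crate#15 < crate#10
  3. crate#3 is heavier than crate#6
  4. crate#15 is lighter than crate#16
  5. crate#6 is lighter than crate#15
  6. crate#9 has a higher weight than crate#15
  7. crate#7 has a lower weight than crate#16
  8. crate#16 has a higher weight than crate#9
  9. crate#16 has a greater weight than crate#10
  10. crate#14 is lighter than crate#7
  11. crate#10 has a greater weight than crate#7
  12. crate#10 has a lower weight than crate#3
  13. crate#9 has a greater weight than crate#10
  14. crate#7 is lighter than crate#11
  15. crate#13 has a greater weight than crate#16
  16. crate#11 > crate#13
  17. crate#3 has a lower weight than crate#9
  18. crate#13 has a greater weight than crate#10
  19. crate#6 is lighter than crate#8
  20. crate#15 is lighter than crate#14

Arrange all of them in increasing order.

The consecutive links are each given: crate#6 < crate#15; crate#15 < crate#14; crate#14 < crate#7; crate#7 < crate#10; crate#10 < crate#3; crate#3 < crate#9; crate#9 < crate#16; crate#16 < crate#13; crate#13 < crate#11; crate#11 < crate#8.

crate#6 < crate#15 < crate#14 < crate#7 < crate#10 < crate#3 < crate#9 < crate#16 < crate#13 < crate#11 < crate#8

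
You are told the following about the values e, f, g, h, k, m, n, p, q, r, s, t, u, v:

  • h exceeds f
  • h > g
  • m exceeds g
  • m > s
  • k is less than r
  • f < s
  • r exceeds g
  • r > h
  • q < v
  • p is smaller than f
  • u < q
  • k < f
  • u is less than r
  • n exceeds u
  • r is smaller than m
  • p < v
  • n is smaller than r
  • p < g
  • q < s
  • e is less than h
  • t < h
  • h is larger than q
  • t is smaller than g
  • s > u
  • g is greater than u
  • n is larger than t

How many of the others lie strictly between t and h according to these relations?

Chaining upward from t reaches: g, n, r, m.
Chaining downward from h reaches: u, p, k, f, e, q, g.
Strictly between t and h are those in both lists: g — 1 element.

1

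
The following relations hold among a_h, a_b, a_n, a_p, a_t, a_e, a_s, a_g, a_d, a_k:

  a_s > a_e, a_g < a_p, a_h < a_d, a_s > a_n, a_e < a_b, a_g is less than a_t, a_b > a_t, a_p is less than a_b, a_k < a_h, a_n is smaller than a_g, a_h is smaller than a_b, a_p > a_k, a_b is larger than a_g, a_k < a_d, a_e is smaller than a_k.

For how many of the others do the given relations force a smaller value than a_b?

7

The elements the relations force below a_b are a_e, a_n, a_k, a_h, a_g, a_p, a_t — no chain reaches any other.
That is 7.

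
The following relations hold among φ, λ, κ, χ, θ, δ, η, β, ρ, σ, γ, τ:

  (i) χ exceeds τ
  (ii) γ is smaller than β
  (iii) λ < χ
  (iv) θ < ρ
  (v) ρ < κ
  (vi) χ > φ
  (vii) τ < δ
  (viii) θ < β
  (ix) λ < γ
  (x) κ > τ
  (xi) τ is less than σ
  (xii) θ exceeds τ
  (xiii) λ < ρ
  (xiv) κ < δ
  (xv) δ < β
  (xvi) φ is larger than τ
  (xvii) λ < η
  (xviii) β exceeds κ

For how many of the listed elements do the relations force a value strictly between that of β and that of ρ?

The relations place ρ below β. An element lies strictly between them when it is forced above ρ and also forced below β.
Above ρ: {κ, δ}. Below β: {τ, λ, θ, γ, κ, δ}.
Intersection: {κ, δ} — 2.

2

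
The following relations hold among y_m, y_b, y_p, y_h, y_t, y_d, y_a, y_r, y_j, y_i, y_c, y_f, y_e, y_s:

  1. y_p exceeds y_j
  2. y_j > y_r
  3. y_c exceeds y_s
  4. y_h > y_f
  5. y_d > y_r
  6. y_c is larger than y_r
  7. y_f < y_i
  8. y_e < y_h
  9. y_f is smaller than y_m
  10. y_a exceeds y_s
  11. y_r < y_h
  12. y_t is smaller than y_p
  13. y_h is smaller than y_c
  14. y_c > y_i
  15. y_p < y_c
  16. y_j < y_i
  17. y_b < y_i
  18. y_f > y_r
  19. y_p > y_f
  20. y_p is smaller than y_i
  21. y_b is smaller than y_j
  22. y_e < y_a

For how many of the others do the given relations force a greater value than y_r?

8

From y_r the given relations immediately reach y_j, y_f, y_h, y_d, y_c.
From those, y_m, y_p, y_i — 8 in total.
Nothing else is reachable above y_r; 8 in all.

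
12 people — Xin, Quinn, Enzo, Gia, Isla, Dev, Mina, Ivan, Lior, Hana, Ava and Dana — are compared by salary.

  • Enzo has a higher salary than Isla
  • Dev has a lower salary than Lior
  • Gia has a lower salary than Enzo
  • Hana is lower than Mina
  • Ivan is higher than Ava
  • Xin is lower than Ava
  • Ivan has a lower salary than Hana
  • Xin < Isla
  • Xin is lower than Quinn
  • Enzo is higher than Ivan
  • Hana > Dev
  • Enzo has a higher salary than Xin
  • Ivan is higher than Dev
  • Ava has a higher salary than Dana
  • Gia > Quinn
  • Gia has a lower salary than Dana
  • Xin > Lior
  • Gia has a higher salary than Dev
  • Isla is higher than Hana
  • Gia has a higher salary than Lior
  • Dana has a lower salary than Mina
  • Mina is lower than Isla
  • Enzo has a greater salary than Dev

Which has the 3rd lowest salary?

Xin

The consecutive relations fix a unique order: Dev < Lior < Xin < Quinn < Gia < Dana < Ava < Ivan < Hana < Mina < Isla < Enzo.
The 3rd smallest is Xin.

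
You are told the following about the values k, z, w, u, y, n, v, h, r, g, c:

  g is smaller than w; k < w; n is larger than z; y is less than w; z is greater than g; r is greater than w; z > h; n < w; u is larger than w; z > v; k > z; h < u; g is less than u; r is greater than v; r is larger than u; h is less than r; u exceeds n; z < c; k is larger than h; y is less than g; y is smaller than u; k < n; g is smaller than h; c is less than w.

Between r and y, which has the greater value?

The relevant relations are y < g; g < h; h < z; z < k; k < n; n < w; w < u; u < r.
Chaining these gives y < g < h < z < k < n < w < u < r.
So y < r; r is the larger of the two.

r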